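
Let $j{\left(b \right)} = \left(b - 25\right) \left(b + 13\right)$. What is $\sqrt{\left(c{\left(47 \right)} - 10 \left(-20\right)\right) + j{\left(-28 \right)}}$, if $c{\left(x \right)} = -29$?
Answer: $\sqrt{966} \approx 31.081$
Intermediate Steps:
$j{\left(b \right)} = \left(-25 + b\right) \left(13 + b\right)$
$\sqrt{\left(c{\left(47 \right)} - 10 \left(-20\right)\right) + j{\left(-28 \right)}} = \sqrt{\left(-29 - 10 \left(-20\right)\right) - \left(-11 - 784\right)} = \sqrt{\left(-29 - -200\right) + \left(-325 + 784 + 336\right)} = \sqrt{\left(-29 + 200\right) + 795} = \sqrt{171 + 795} = \sqrt{966}$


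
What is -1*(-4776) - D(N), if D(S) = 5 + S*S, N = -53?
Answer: 1962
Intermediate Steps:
D(S) = 5 + S²
-1*(-4776) - D(N) = -1*(-4776) - (5 + (-53)²) = 4776 - (5 + 2809) = 4776 - 1*2814 = 4776 - 2814 = 1962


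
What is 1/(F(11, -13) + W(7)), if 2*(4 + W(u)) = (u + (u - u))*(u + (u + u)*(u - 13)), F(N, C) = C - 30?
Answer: -2/633 ≈ -0.0031596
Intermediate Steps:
F(N, C) = -30 + C
W(u) = -4 + u*(u + 2*u*(-13 + u))/2 (W(u) = -4 + ((u + (u - u))*(u + (u + u)*(u - 13)))/2 = -4 + ((u + 0)*(u + (2*u)*(-13 + u)))/2 = -4 + (u*(u + 2*u*(-13 + u)))/2 = -4 + u*(u + 2*u*(-13 + u))/2)
1/(F(11, -13) + W(7)) = 1/((-30 - 13) + (-4 + 7³ - 25/2*7²)) = 1/(-43 + (-4 + 343 - 25/2*49)) = 1/(-43 + (-4 + 343 - 1225/2)) = 1/(-43 - 547/2) = 1/(-633/2) = -2/633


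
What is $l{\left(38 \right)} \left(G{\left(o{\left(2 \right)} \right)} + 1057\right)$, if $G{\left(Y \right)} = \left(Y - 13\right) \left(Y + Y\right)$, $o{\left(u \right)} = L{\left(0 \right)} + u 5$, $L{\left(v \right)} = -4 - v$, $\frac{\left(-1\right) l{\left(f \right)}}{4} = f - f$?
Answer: $0$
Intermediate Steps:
$l{\left(f \right)} = 0$ ($l{\left(f \right)} = - 4 \left(f - f\right) = \left(-4\right) 0 = 0$)
$o{\left(u \right)} = -4 + 5 u$ ($o{\left(u \right)} = \left(-4 - 0\right) + u 5 = \left(-4 + 0\right) + 5 u = -4 + 5 u$)
$G{\left(Y \right)} = 2 Y \left(-13 + Y\right)$ ($G{\left(Y \right)} = \left(-13 + Y\right) 2 Y = 2 Y \left(-13 + Y\right)$)
$l{\left(38 \right)} \left(G{\left(o{\left(2 \right)} \right)} + 1057\right) = 0 \left(2 \left(-4 + 5 \cdot 2\right) \left(-13 + \left(-4 + 5 \cdot 2\right)\right) + 1057\right) = 0 \left(2 \left(-4 + 10\right) \left(-13 + \left(-4 + 10\right)\right) + 1057\right) = 0 \left(2 \cdot 6 \left(-13 + 6\right) + 1057\right) = 0 \left(2 \cdot 6 \left(-7\right) + 1057\right) = 0 \left(-84 + 1057\right) = 0 \cdot 973 = 0$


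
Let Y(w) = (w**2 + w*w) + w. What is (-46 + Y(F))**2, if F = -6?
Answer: 400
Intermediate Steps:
Y(w) = w + 2*w**2 (Y(w) = (w**2 + w**2) + w = 2*w**2 + w = w + 2*w**2)
(-46 + Y(F))**2 = (-46 - 6*(1 + 2*(-6)))**2 = (-46 - 6*(1 - 12))**2 = (-46 - 6*(-11))**2 = (-46 + 66)**2 = 20**2 = 400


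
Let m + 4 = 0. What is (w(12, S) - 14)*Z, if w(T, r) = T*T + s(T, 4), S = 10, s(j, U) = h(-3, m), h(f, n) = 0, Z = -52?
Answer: -6760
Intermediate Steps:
m = -4 (m = -4 + 0 = -4)
s(j, U) = 0
w(T, r) = T² (w(T, r) = T*T + 0 = T² + 0 = T²)
(w(12, S) - 14)*Z = (12² - 14)*(-52) = (144 - 14)*(-52) = 130*(-52) = -6760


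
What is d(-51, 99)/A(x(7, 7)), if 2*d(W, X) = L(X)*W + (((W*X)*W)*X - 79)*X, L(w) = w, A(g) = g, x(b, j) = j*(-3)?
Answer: -120177849/2 ≈ -6.0089e+7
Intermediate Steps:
x(b, j) = -3*j
d(W, X) = W*X/2 + X*(-79 + W²*X²)/2 (d(W, X) = (X*W + (((W*X)*W)*X - 79)*X)/2 = (W*X + ((X*W²)*X - 79)*X)/2 = (W*X + (W²*X² - 79)*X)/2 = (W*X + (-79 + W²*X²)*X)/2 = (W*X + X*(-79 + W²*X²))/2 = W*X/2 + X*(-79 + W²*X²)/2)
d(-51, 99)/A(x(7, 7)) = ((½)*99*(-79 - 51 + (-51)²*99²))/((-3*7)) = ((½)*99*(-79 - 51 + 2601*9801))/(-21) = ((½)*99*(-79 - 51 + 25492401))*(-1/21) = ((½)*99*25492271)*(-1/21) = (2523734829/2)*(-1/21) = -120177849/2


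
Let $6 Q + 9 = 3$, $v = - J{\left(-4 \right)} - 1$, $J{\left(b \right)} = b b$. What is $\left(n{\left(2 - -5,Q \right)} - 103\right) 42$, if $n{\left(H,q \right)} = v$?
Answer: $-5040$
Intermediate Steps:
$J{\left(b \right)} = b^{2}$
$v = -17$ ($v = - \left(-4\right)^{2} - 1 = \left(-1\right) 16 - 1 = -16 - 1 = -17$)
$Q = -1$ ($Q = - \frac{3}{2} + \frac{1}{6} \cdot 3 = - \frac{3}{2} + \frac{1}{2} = -1$)
$n{\left(H,q \right)} = -17$
$\left(n{\left(2 - -5,Q \right)} - 103\right) 42 = \left(-17 - 103\right) 42 = \left(-120\right) 42 = -5040$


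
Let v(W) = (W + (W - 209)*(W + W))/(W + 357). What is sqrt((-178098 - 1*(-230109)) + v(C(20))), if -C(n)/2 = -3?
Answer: 3*sqrt(699169)/11 ≈ 228.04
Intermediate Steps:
C(n) = 6 (C(n) = -2*(-3) = 6)
v(W) = (W + 2*W*(-209 + W))/(357 + W) (v(W) = (W + (-209 + W)*(2*W))/(357 + W) = (W + 2*W*(-209 + W))/(357 + W))
sqrt((-178098 - 1*(-230109)) + v(C(20))) = sqrt((-178098 - 1*(-230109)) + 6*(-417 + 2*6)/(357 + 6)) = sqrt((-178098 + 230109) + 6*(-417 + 12)/363) = sqrt(52011 + 6*(1/363)*(-405)) = sqrt(52011 - 810/121) = sqrt(6292521/121) = 3*sqrt(699169)/11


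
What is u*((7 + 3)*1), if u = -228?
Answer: -2280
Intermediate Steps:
u*((7 + 3)*1) = -228*(7 + 3) = -2280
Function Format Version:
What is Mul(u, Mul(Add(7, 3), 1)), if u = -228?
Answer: -2280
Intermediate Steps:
Mul(u, Mul(Add(7, 3), 1)) = Mul(-228, Mul(Add(7, 3), 1)) = Mul(-228, Mul(10, 1)) = Mul(-228, 10) = -2280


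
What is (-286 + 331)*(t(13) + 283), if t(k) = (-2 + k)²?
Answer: 18180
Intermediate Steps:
(-286 + 331)*(t(13) + 283) = (-286 + 331)*((-2 + 13)² + 283) = 45*(11² + 283) = 45*(121 + 283) = 45*404 = 18180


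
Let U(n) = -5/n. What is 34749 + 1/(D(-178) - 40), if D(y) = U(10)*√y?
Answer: 114289381/3289 + I*√178/3289 ≈ 34749.0 + 0.0040565*I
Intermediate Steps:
D(y) = -√y/2 (D(y) = (-5/10)*√y = (-5*⅒)*√y = -√y/2)
34749 + 1/(D(-178) - 40) = 34749 + 1/(-I*√178/2 - 40) = 34749 + 1/(-40 - I*√178/2)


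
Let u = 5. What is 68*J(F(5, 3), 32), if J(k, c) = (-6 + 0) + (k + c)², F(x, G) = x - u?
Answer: 69224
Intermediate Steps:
F(x, G) = -5 + x (F(x, G) = x - 1*5 = x - 5 = -5 + x)
J(k, c) = -6 + (c + k)²
68*J(F(5, 3), 32) = 68*(-6 + (32 + (-5 + 5))²) = 68*(-6 + (32 + 0)²) = 68*(-6 + 32²) = 68*(-6 + 1024) = 68*1018 = 69224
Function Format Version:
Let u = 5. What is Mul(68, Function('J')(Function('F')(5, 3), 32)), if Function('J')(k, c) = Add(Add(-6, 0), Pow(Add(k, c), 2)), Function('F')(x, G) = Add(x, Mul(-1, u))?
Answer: 69224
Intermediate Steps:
Function('F')(x, G) = Add(-5, x) (Function('F')(x, G) = Add(x, Mul(-1, 5)) = Add(x, -5) = Add(-5, x))
Function('J')(k, c) = Add(-6, Pow(Add(c, k), 2))
Mul(68, Function('J')(Function('F')(5, 3), 32)) = Mul(68, Add(-6, Pow(Add(32, Add(-5, 5)), 2))) = Mul(68, Add(-6, Pow(Add(32, 0), 2))) = Mul(68, Add(-6, Pow(32, 2))) = Mul(68, Add(-6, 1024)) = Mul(68, 1018) = 69224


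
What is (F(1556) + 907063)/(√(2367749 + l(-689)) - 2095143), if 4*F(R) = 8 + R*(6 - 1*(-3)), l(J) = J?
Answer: -635921993646/1463207274463 - 607044*√591765/1463207274463 ≈ -0.43493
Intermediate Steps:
F(R) = 2 + 9*R/4 (F(R) = (8 + R*(6 - 1*(-3)))/4 = (8 + R*(6 + 3))/4 = (8 + R*9)/4 = (8 + 9*R)/4 = 2 + 9*R/4)
(F(1556) + 907063)/(√(2367749 + l(-689)) - 2095143) = ((2 + (9/4)*1556) + 907063)/(√(2367749 - 689) - 2095143) = ((2 + 3501) + 907063)/(√2367060 - 2095143) = (3503 + 907063)/(2*√591765 - 2095143) = 910566/(-2095143 + 2*√591765)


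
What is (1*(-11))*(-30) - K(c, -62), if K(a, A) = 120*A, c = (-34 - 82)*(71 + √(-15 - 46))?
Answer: 7770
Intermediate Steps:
c = -8236 - 116*I*√61 (c = -116*(71 + √(-61)) = -116*(71 + I*√61) = -8236 - 116*I*√61 ≈ -8236.0 - 905.99*I)
(1*(-11))*(-30) - K(c, -62) = (1*(-11))*(-30) - 120*(-62) = -11*(-30) - 1*(-7440) = 330 + 7440 = 7770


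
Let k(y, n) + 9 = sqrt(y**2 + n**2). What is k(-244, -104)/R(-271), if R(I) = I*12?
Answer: 3/1084 - sqrt(4397)/813 ≈ -0.078794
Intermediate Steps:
k(y, n) = -9 + sqrt(n**2 + y**2) (k(y, n) = -9 + sqrt(y**2 + n**2) = -9 + sqrt(n**2 + y**2))
R(I) = 12*I
k(-244, -104)/R(-271) = (-9 + sqrt((-104)**2 + (-244)**2))/((12*(-271))) = (-9 + sqrt(10816 + 59536))/(-3252) = (-9 + sqrt(70352))*(-1/3252) = (-9 + 4*sqrt(4397))*(-1/3252) = 3/1084 - sqrt(4397)/813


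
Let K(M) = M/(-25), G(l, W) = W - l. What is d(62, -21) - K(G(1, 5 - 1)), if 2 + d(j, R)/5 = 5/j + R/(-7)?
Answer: 8561/1550 ≈ 5.5232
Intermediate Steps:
d(j, R) = -10 + 25/j - 5*R/7 (d(j, R) = -10 + 5*(5/j + R/(-7)) = -10 + 5*(5/j + R*(-⅐)) = -10 + 5*(5/j - R/7) = -10 + (25/j - 5*R/7) = -10 + 25/j - 5*R/7)
K(M) = -M/25 (K(M) = M*(-1/25) = -M/25)
d(62, -21) - K(G(1, 5 - 1)) = (-10 + 25/62 - 5/7*(-21)) - (-1)*((5 - 1) - 1*1)/25 = (-10 + 25*(1/62) + 15) - (-1)*(4 - 1)/25 = (-10 + 25/62 + 15) - (-1)*3/25 = 335/62 - 1*(-3/25) = 335/62 + 3/25 = 8561/1550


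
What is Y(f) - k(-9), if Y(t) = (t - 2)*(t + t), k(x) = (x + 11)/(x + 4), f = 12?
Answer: 1202/5 ≈ 240.40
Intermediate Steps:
k(x) = (11 + x)/(4 + x)
Y(t) = 2*t*(-2 + t) (Y(t) = (-2 + t)*(2*t) = 2*t*(-2 + t))
Y(f) - k(-9) = 2*12*(-2 + 12) - (11 - 9)/(4 - 9) = 2*12*10 - 2/(-5) = 240 - (-1)*2/5 = 240 - 1*(-⅖) = 240 + ⅖ = 1202/5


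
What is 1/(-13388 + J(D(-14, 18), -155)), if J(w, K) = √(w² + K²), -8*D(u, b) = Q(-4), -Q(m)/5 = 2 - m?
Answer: -214208/2867432079 - 20*√15385/2867432079 ≈ -7.5569e-5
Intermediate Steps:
Q(m) = -10 + 5*m (Q(m) = -5*(2 - m) = -10 + 5*m)
D(u, b) = 15/4 (D(u, b) = -(-10 + 5*(-4))/8 = -(-10 - 20)/8 = -⅛*(-30) = 15/4)
J(w, K) = √(K² + w²)
1/(-13388 + J(D(-14, 18), -155)) = 1/(-13388 + √((-155)² + (15/4)²)) = 1/(-13388 + √(24025 + 225/16)) = 1/(-13388 + √(384625/16)) = 1/(-13388 + 5*√15385/4)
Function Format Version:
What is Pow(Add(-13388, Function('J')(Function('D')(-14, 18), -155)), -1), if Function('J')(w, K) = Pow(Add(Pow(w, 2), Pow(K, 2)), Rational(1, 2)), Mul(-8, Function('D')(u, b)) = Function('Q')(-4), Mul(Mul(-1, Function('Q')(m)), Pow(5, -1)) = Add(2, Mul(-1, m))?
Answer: Add(Rational(-214208, 2867432079), Mul(Rational(-20, 2867432079), Pow(15385, Rational(1, 2)))) ≈ -7.5569e-5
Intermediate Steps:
Function('Q')(m) = Add(-10, Mul(5, m)) (Function('Q')(m) = Mul(-5, Add(2, Mul(-1, m))) = Add(-10, Mul(5, m)))
Function('D')(u, b) = Rational(15, 4) (Function('D')(u, b) = Mul(Rational(-1, 8), Add(-10, Mul(5, -4))) = Mul(Rational(-1, 8), Add(-10, -20)) = Mul(Rational(-1, 8), -30) = Rational(15, 4))
Function('J')(w, K) = Pow(Add(Pow(K, 2), Pow(w, 2)), Rational(1, 2))
Pow(Add(-13388, Function('J')(Function('D')(-14, 18), -155)), -1) = Pow(Add(-13388, Pow(Add(Pow(-155, 2), Pow(Rational(15, 4), 2)), Rational(1, 2))), -1) = Pow(Add(-13388, Pow(Add(24025, Rational(225, 16)), Rational(1, 2))), -1) = Pow(Add(-13388, Pow(Rational(384625, 16), Rational(1, 2))), -1) = Pow(Add(-13388, Mul(Rational(5, 4), Pow(15385, Rational(1, 2)))), -1)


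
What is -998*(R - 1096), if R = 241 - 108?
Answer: 961074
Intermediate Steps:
R = 133
-998*(R - 1096) = -998*(133 - 1096) = -998*(-963) = 961074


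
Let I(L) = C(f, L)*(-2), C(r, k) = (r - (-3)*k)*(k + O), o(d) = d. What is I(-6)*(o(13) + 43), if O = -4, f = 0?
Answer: -20160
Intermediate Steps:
C(r, k) = (-4 + k)*(r + 3*k) (C(r, k) = (r - (-3)*k)*(k - 4) = (r + 3*k)*(-4 + k) = (-4 + k)*(r + 3*k))
I(L) = -6*L² + 24*L (I(L) = (-12*L - 4*0 + 3*L² + L*0)*(-2) = (-12*L + 0 + 3*L² + 0)*(-2) = (-12*L + 3*L²)*(-2) = -6*L² + 24*L)
I(-6)*(o(13) + 43) = (6*(-6)*(4 - 1*(-6)))*(13 + 43) = (6*(-6)*(4 + 6))*56 = (6*(-6)*10)*56 = -360*56 = -20160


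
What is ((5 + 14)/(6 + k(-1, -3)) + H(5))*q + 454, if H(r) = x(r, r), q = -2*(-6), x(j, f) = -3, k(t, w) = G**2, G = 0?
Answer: 456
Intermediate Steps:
k(t, w) = 0 (k(t, w) = 0**2 = 0)
q = 12
H(r) = -3
((5 + 14)/(6 + k(-1, -3)) + H(5))*q + 454 = ((5 + 14)/(6 + 0) - 3)*12 + 454 = (19/6 - 3)*12 + 454 = (1/6)*12 + 454 = 2 + 454 = 456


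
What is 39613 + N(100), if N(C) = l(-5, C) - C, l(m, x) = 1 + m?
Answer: 39509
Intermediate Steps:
N(C) = -4 - C (N(C) = (1 - 5) - C = -4 - C)
39613 + N(100) = 39613 + (-4 - 1*100) = 39613 + (-4 - 100) = 39613 - 104 = 39509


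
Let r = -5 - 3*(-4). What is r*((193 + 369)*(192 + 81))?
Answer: 1073982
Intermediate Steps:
r = 7 (r = -5 + 12 = 7)
r*((193 + 369)*(192 + 81)) = 7*((193 + 369)*(192 + 81)) = 7*(562*273) = 7*153426 = 1073982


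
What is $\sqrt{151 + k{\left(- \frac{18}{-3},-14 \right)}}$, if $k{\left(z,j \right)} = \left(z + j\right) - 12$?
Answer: $\sqrt{131} \approx 11.446$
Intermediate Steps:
$k{\left(z,j \right)} = -12 + j + z$ ($k{\left(z,j \right)} = \left(j + z\right) - 12 = -12 + j + z$)
$\sqrt{151 + k{\left(- \frac{18}{-3},-14 \right)}} = \sqrt{151 - \left(26 - 6\right)} = \sqrt{151 - 20} = \sqrt{131}$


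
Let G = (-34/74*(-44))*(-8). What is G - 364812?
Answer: -13504028/37 ≈ -3.6497e+5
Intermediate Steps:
G = -5984/37 (G = (-34*1/74*(-44))*(-8) = -17/37*(-44)*(-8) = (748/37)*(-8) = -5984/37 ≈ -161.73)
G - 364812 = -5984/37 - 364812 = -13504028/37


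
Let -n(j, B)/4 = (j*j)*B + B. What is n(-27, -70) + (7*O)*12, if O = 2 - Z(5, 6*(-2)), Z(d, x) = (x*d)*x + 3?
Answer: 143836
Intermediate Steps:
n(j, B) = -4*B - 4*B*j² (n(j, B) = -4*((j*j)*B + B) = -4*(j²*B + B) = -4*(B*j² + B) = -4*(B + B*j²) = -4*B - 4*B*j²)
Z(d, x) = 3 + d*x² (Z(d, x) = (d*x)*x + 3 = d*x² + 3 = 3 + d*x²)
O = -721 (O = 2 - (3 + 5*(6*(-2))²) = 2 - (3 + 5*(-12)²) = 2 - (3 + 5*144) = 2 - (3 + 720) = 2 - 1*723 = 2 - 723 = -721)
n(-27, -70) + (7*O)*12 = -4*(-70)*(1 + (-27)²) + (7*(-721))*12 = -4*(-70)*(1 + 729) - 5047*12 = -4*(-70)*730 - 60564 = 204400 - 60564 = 143836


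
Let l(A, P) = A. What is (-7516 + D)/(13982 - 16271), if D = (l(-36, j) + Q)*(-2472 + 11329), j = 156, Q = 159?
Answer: -1081895/2289 ≈ -472.65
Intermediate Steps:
D = 1089411 (D = (-36 + 159)*(-2472 + 11329) = 123*8857 = 1089411)
(-7516 + D)/(13982 - 16271) = (-7516 + 1089411)/(13982 - 16271) = 1081895/(-2289) = 1081895*(-1/2289) = -1081895/2289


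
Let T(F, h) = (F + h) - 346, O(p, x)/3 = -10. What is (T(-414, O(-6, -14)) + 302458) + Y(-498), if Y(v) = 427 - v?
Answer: 302593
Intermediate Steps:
O(p, x) = -30 (O(p, x) = 3*(-10) = -30)
T(F, h) = -346 + F + h
(T(-414, O(-6, -14)) + 302458) + Y(-498) = ((-346 - 414 - 30) + 302458) + (427 - 1*(-498)) = (-790 + 302458) + (427 + 498) = 301668 + 925 = 302593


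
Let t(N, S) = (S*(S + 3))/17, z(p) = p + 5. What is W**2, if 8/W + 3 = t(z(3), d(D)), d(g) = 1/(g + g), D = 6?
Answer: 383533056/53392249 ≈ 7.1833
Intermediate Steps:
z(p) = 5 + p
d(g) = 1/(2*g)
t(N, S) = S*(3 + S)/17 (t(N, S) = (S*(3 + S))*(1/17) = S*(3 + S)/17)
W = -19584/7307 (W = 8/(-3 + ((1/2)/6)*(3 + (1/2)/6)/17) = 8/(-3 + ((1/2)*(1/6))*(3 + (1/2)*(1/6))/17) = 8/(-3 + (1/17)*(1/12)*(3 + 1/12)) = 8/(-3 + (1/17)*(1/12)*(37/12)) = 8/(-3 + 37/2448) = 8/(-7307/2448) = 8*(-2448/7307) = -19584/7307 ≈ -2.6802)
W**2 = (-19584/7307)**2 = 383533056/53392249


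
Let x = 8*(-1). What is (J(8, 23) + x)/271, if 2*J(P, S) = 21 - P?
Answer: -3/542 ≈ -0.0055351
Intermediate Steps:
J(P, S) = 21/2 - P/2 (J(P, S) = (21 - P)/2 = 21/2 - P/2)
x = -8
(J(8, 23) + x)/271 = ((21/2 - ½*8) - 8)/271 = ((21/2 - 4) - 8)*(1/271) = (13/2 - 8)*(1/271) = -3/2*1/271 = -3/542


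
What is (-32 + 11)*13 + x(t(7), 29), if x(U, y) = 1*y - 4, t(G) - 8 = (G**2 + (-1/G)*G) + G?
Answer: -248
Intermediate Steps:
t(G) = 7 + G + G**2 (t(G) = 8 + ((G**2 + (-1/G)*G) + G) = 8 + ((G**2 - 1) + G) = 8 + ((-1 + G**2) + G) = 8 + (-1 + G + G**2) = 7 + G + G**2)
x(U, y) = -4 + y (x(U, y) = y - 4 = -4 + y)
(-32 + 11)*13 + x(t(7), 29) = (-32 + 11)*13 + (-4 + 29) = -21*13 + 25 = -273 + 25 = -248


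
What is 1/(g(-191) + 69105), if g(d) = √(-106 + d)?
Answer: 23035/1591833774 - I*√33/1591833774 ≈ 1.4471e-5 - 3.6088e-9*I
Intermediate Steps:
1/(g(-191) + 69105) = 1/(√(-106 - 191) + 69105) = 1/(√(-297) + 69105) = 1/(3*I*√33 + 69105) = 1/(69105 + 3*I*√33)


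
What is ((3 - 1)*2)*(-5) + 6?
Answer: -14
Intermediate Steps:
((3 - 1)*2)*(-5) + 6 = (2*2)*(-5) + 6 = 4*(-5) + 6 = -20 + 6 = -14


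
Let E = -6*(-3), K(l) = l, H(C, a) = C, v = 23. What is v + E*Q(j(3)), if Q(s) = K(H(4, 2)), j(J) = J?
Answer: 95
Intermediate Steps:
Q(s) = 4
E = 18
v + E*Q(j(3)) = 23 + 18*4 = 23 + 72 = 95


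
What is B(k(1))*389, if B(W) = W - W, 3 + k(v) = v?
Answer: 0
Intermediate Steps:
k(v) = -3 + v
B(W) = 0
B(k(1))*389 = 0*389 = 0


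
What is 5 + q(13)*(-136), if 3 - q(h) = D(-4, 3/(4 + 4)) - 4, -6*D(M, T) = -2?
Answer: -2705/3 ≈ -901.67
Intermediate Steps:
D(M, T) = ⅓ (D(M, T) = -⅙*(-2) = ⅓)
q(h) = 20/3 (q(h) = 3 - (⅓ - 4) = 3 - 1*(-11/3) = 3 + 11/3 = 20/3)
5 + q(13)*(-136) = 5 + (20/3)*(-136) = 5 - 2720/3 = -2705/3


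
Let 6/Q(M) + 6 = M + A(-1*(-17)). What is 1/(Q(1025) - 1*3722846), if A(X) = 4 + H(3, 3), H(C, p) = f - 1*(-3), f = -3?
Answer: -341/1269490484 ≈ -2.6861e-7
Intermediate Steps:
H(C, p) = 0 (H(C, p) = -3 - 1*(-3) = -3 + 3 = 0)
A(X) = 4 (A(X) = 4 + 0 = 4)
Q(M) = 6/(-2 + M) (Q(M) = 6/(-6 + (M + 4)) = 6/(-6 + (4 + M)) = 6/(-2 + M))
1/(Q(1025) - 1*3722846) = 1/(6/(-2 + 1025) - 1*3722846) = 1/(6/1023 - 3722846) = 1/(6*(1/1023) - 3722846) = 1/(2/341 - 3722846) = 1/(-1269490484/341) = -341/1269490484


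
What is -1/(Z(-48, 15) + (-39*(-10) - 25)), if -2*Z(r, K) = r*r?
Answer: 1/787 ≈ 0.0012706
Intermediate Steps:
Z(r, K) = -r²/2 (Z(r, K) = -r*r/2 = -r²/2)
-1/(Z(-48, 15) + (-39*(-10) - 25)) = -1/(-½*(-48)² + (-39*(-10) - 25)) = -1/(-½*2304 + (390 - 25)) = -1/(-1152 + 365) = -1/(-787) = -1*(-1/787) = 1/787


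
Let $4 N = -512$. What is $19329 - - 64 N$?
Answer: $11137$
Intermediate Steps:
$N = -128$ ($N = \frac{1}{4} \left(-512\right) = -128$)
$19329 - - 64 N = 19329 - \left(-64\right) \left(-128\right) = 19329 - 8192 = 11137$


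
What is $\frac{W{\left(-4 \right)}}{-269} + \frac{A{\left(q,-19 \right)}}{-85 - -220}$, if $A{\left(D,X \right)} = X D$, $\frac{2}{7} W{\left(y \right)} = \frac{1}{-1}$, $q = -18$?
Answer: $\frac{20549}{8070} \approx 2.5463$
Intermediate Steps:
$W{\left(y \right)} = - \frac{7}{2}$ ($W{\left(y \right)} = \frac{7}{2 \left(-1\right)} = \frac{7}{2} \left(-1\right) = - \frac{7}{2}$)
$A{\left(D,X \right)} = D X$
$\frac{W{\left(-4 \right)}}{-269} + \frac{A{\left(q,-19 \right)}}{-85 - -220} = - \frac{7}{2 \left(-269\right)} + \frac{\left(-18\right) \left(-19\right)}{-85 - -220} = \left(- \frac{7}{2}\right) \left(- \frac{1}{269}\right) + \frac{342}{-85 + 220} = \frac{7}{538} + \frac{342}{135} = \frac{7}{538} + 342 \cdot \frac{1}{135} = \frac{7}{538} + \frac{38}{15} = \frac{20549}{8070}$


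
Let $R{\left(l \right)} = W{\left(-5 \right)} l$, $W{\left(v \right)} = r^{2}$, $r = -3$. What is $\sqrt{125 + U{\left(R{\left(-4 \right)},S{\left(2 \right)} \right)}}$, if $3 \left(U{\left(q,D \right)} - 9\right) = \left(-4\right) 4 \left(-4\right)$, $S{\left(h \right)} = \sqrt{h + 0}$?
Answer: $\frac{\sqrt{1398}}{3} \approx 12.463$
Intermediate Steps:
$W{\left(v \right)} = 9$ ($W{\left(v \right)} = \left(-3\right)^{2} = 9$)
$S{\left(h \right)} = \sqrt{h}$
$R{\left(l \right)} = 9 l$
$U{\left(q,D \right)} = \frac{91}{3}$ ($U{\left(q,D \right)} = 9 + \frac{\left(-4\right) 4 \left(-4\right)}{3} = 9 + \frac{\left(-16\right) \left(-4\right)}{3} = 9 + \frac{1}{3} \cdot 64 = 9 + \frac{64}{3} = \frac{91}{3}$)
$\sqrt{125 + U{\left(R{\left(-4 \right)},S{\left(2 \right)} \right)}} = \sqrt{125 + \frac{91}{3}} = \sqrt{\frac{466}{3}} = \frac{\sqrt{1398}}{3}$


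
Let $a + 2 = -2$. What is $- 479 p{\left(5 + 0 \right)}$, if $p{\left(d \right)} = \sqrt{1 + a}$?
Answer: $- 479 i \sqrt{3} \approx - 829.65 i$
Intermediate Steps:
$a = -4$ ($a = -2 - 2 = -4$)
$p{\left(d \right)} = i \sqrt{3}$ ($p{\left(d \right)} = \sqrt{1 - 4} = \sqrt{-3} = i \sqrt{3}$)
$- 479 p{\left(5 + 0 \right)} = - 479 i \sqrt{3}$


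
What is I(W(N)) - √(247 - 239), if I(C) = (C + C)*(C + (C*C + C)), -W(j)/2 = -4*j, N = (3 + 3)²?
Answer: 48107520 - 2*√2 ≈ 4.8108e+7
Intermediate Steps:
N = 36 (N = 6² = 36)
W(j) = 8*j (W(j) = -(-8)*j = 8*j)
I(C) = 2*C*(C² + 2*C) (I(C) = (2*C)*(C + (C² + C)) = (2*C)*(C + (C + C²)) = (2*C)*(C² + 2*C) = 2*C*(C² + 2*C))
I(W(N)) - √(247 - 239) = 2*(8*36)²*(2 + 8*36) - √(247 - 239) = 2*288²*(2 + 288) - √8 = 2*82944*290 - 2*√2 = 48107520 - 2*√2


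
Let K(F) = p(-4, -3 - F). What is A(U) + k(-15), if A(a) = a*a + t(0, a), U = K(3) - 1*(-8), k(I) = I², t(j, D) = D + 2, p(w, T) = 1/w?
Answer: 4717/16 ≈ 294.81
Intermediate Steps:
K(F) = -¼ (K(F) = 1/(-4) = -¼)
t(j, D) = 2 + D
U = 31/4 (U = -¼ - 1*(-8) = -¼ + 8 = 31/4 ≈ 7.7500)
A(a) = 2 + a + a² (A(a) = a*a + (2 + a) = a² + (2 + a) = 2 + a + a²)
A(U) + k(-15) = (2 + 31/4 + (31/4)²) + (-15)² = (2 + 31/4 + 961/16) + 225 = 1117/16 + 225 = 4717/16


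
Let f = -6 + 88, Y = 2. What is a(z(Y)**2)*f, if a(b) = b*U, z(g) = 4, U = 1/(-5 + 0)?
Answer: -1312/5 ≈ -262.40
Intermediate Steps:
U = -1/5 (U = 1/(-5) = -1/5 ≈ -0.20000)
f = 82
a(b) = -b/5 (a(b) = b*(-1/5) = -b/5)
a(z(Y)**2)*f = -1/5*4**2*82 = -1/5*16*82 = -16/5*82 = -1312/5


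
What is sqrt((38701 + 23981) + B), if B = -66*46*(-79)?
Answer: 147*sqrt(14) ≈ 550.02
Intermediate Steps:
B = 239844 (B = -3036*(-79) = 239844)
sqrt((38701 + 23981) + B) = sqrt((38701 + 23981) + 239844) = sqrt(62682 + 239844) = sqrt(302526) = 147*sqrt(14)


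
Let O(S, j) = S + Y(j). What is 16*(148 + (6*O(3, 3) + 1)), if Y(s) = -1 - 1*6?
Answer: 2000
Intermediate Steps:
Y(s) = -7 (Y(s) = -1 - 6 = -7)
O(S, j) = -7 + S (O(S, j) = S - 7 = -7 + S)
16*(148 + (6*O(3, 3) + 1)) = 16*(148 + (6*(-7 + 3) + 1)) = 16*(148 + (6*(-4) + 1)) = 16*(148 + (-24 + 1)) = 16*(148 - 23) = 16*125 = 2000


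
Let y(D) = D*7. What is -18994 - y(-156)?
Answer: -17902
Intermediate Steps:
y(D) = 7*D
-18994 - y(-156) = -18994 - 7*(-156) = -18994 - 1*(-1092) = -18994 + 1092 = -17902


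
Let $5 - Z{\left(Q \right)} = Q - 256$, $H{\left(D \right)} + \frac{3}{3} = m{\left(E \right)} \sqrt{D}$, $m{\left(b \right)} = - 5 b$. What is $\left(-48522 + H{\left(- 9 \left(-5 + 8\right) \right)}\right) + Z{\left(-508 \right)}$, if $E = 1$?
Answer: $-47754 - 15 i \sqrt{3} \approx -47754.0 - 25.981 i$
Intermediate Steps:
$H{\left(D \right)} = -1 - 5 \sqrt{D}$ ($H{\left(D \right)} = -1 + \left(-5\right) 1 \sqrt{D} = -1 - 5 \sqrt{D}$)
$Z{\left(Q \right)} = 261 - Q$ ($Z{\left(Q \right)} = 5 - \left(Q - 256\right) = 5 - \left(-256 + Q\right) = 261 - Q$)
$\left(-48522 + H{\left(- 9 \left(-5 + 8\right) \right)}\right) + Z{\left(-508 \right)} = \left(-48522 - \left(1 + 5 \sqrt{- 9 \left(-5 + 8\right)}\right)\right) + \left(261 - -508\right) = \left(-48522 - \left(1 + 5 \sqrt{\left(-9\right) 3}\right)\right) + \left(261 + 508\right) = \left(-48522 - \left(1 + 5 \sqrt{-27}\right)\right) + 769 = \left(-48522 - \left(1 + 5 \cdot 3 i \sqrt{3}\right)\right) + 769 = \left(-48522 - \left(1 + 15 i \sqrt{3}\right)\right) + 769 = \left(-48523 - 15 i \sqrt{3}\right) + 769 = -47754 - 15 i \sqrt{3}$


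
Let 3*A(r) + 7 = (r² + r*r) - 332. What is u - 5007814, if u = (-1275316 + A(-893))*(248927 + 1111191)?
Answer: -3034967367344/3 ≈ -1.0117e+12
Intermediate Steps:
A(r) = -113 + 2*r²/3 (A(r) = -7/3 + ((r² + r*r) - 332)/3 = -7/3 + ((r² + r²) - 332)/3 = -7/3 + (2*r² - 332)/3 = -7/3 + (-332 + 2*r²)/3 = -7/3 + (-332/3 + 2*r²/3) = -113 + 2*r²/3)
u = -3034952343902/3 (u = (-1275316 + (-113 + (⅔)*(-893)²))*(248927 + 1111191) = (-1275316 + (-113 + (⅔)*797449))*1360118 = (-1275316 + (-113 + 1594898/3))*1360118 = (-1275316 + 1594559/3)*1360118 = -2231389/3*1360118 = -3034952343902/3 ≈ -1.0117e+12)
u - 5007814 = -3034952343902/3 - 5007814 = -3034967367344/3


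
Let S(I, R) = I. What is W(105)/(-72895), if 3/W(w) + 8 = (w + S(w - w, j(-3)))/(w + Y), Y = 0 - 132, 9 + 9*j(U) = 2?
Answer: 27/7799765 ≈ 3.4616e-6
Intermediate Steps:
j(U) = -7/9 (j(U) = -1 + (1/9)*2 = -1 + 2/9 = -7/9)
Y = -132
W(w) = 3/(-8 + w/(-132 + w)) (W(w) = 3/(-8 + (w + (w - w))/(w - 132)) = 3/(-8 + (w + 0)/(-132 + w)) = 3/(-8 + w/(-132 + w)))
W(105)/(-72895) = (3*(132 - 1*105)/(-1056 + 7*105))/(-72895) = (3*(132 - 105)/(-1056 + 735))*(-1/72895) = (3*27/(-321))*(-1/72895) = (3*(-1/321)*27)*(-1/72895) = -27/107*(-1/72895) = 27/7799765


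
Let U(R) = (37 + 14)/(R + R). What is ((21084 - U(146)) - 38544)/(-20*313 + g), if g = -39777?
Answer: 5098371/13442804 ≈ 0.37926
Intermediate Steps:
U(R) = 51/(2*R) (U(R) = 51/((2*R)) = 51*(1/(2*R)) = 51/(2*R))
((21084 - U(146)) - 38544)/(-20*313 + g) = ((21084 - 51/(2*146)) - 38544)/(-20*313 - 39777) = ((21084 - 51/(2*146)) - 38544)/(-6260 - 39777) = ((21084 - 1*51/292) - 38544)/(-46037) = ((21084 - 51/292) - 38544)*(-1/46037) = (6156477/292 - 38544)*(-1/46037) = -5098371/292*(-1/46037) = 5098371/13442804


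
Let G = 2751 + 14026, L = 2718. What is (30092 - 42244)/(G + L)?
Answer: -1736/2785 ≈ -0.62334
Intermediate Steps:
G = 16777
(30092 - 42244)/(G + L) = (30092 - 42244)/(16777 + 2718) = -12152/19495 = -12152*1/19495 = -1736/2785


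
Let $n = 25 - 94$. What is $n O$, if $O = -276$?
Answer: $19044$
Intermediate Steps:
$n = -69$ ($n = 25 - 94 = -69$)
$n O = \left(-69\right) \left(-276\right) = 19044$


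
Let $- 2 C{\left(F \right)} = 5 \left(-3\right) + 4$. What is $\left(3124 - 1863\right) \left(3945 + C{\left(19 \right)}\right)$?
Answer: $\frac{9963161}{2} \approx 4.9816 \cdot 10^{6}$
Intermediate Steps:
$C{\left(F \right)} = \frac{11}{2}$ ($C{\left(F \right)} = - \frac{5 \left(-3\right) + 4}{2} = - \frac{-15 + 4}{2} = \left(- \frac{1}{2}\right) \left(-11\right) = \frac{11}{2}$)
$\left(3124 - 1863\right) \left(3945 + C{\left(19 \right)}\right) = \left(3124 - 1863\right) \left(3945 + \frac{11}{2}\right) = 1261 \cdot \frac{7901}{2} = \frac{9963161}{2}$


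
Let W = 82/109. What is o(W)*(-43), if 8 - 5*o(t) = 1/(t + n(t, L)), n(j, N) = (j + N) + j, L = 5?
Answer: -267417/3955 ≈ -67.615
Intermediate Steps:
W = 82/109 (W = 82*(1/109) = 82/109 ≈ 0.75229)
n(j, N) = N + 2*j (n(j, N) = (N + j) + j = N + 2*j)
o(t) = 8/5 - 1/(5*(5 + 3*t)) (o(t) = 8/5 - 1/(5*(t + (5 + 2*t))) = 8/5 - 1/(5*(5 + 3*t)))
o(W)*(-43) = (3*(13 + 8*(82/109))/(5*(5 + 3*(82/109))))*(-43) = (3*(13 + 656/109)/(5*(5 + 246/109)))*(-43) = ((⅗)*(2073/109)/(791/109))*(-43) = ((⅗)*(109/791)*(2073/109))*(-43) = (6219/3955)*(-43) = -267417/3955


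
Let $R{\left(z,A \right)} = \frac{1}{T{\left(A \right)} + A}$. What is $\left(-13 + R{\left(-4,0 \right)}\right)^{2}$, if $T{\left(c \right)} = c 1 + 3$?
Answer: $\frac{1444}{9} \approx 160.44$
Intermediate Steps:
$T{\left(c \right)} = 3 + c$ ($T{\left(c \right)} = c + 3 = 3 + c$)
$R{\left(z,A \right)} = \frac{1}{3 + 2 A}$ ($R{\left(z,A \right)} = \frac{1}{\left(3 + A\right) + A} = \frac{1}{3 + 2 A}$)
$\left(-13 + R{\left(-4,0 \right)}\right)^{2} = \left(-13 + \frac{1}{3 + 2 \cdot 0}\right)^{2} = \left(-13 + \frac{1}{3 + 0}\right)^{2} = \left(-13 + \frac{1}{3}\right)^{2} = \left(- \frac{38}{3}\right)^{2} = \frac{1444}{9}$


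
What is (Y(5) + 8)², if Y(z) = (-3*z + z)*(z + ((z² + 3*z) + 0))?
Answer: 195364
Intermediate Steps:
Y(z) = -2*z*(z² + 4*z) (Y(z) = (-2*z)*(z + (z² + 3*z)) = (-2*z)*(z² + 4*z) = -2*z*(z² + 4*z))
(Y(5) + 8)² = (2*5²*(-4 - 1*5) + 8)² = (2*25*(-4 - 5) + 8)² = (2*25*(-9) + 8)² = (-450 + 8)² = (-442)² = 195364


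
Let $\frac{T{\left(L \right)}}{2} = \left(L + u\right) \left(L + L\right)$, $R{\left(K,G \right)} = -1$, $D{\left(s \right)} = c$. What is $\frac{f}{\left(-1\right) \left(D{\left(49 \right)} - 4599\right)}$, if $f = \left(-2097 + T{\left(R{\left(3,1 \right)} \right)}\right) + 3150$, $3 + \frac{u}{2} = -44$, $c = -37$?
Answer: $\frac{1433}{4636} \approx 0.3091$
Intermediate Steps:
$D{\left(s \right)} = -37$
$u = -94$ ($u = -6 + 2 \left(-44\right) = -6 - 88 = -94$)
$T{\left(L \right)} = 4 L \left(-94 + L\right)$ ($T{\left(L \right)} = 2 \left(L - 94\right) \left(L + L\right) = 2 \left(-94 + L\right) 2 L = 2 \cdot 2 L \left(-94 + L\right) = 4 L \left(-94 + L\right)$)
$f = 1433$ ($f = \left(-2097 + 4 \left(-1\right) \left(-94 - 1\right)\right) + 3150 = \left(-2097 + 4 \left(-1\right) \left(-95\right)\right) + 3150 = \left(-2097 + 380\right) + 3150 = -1717 + 3150 = 1433$)
$\frac{f}{\left(-1\right) \left(D{\left(49 \right)} - 4599\right)} = \frac{1433}{\left(-1\right) \left(-37 - 4599\right)} = \frac{1433}{\left(-1\right) \left(-4636\right)} = \frac{1433}{4636}$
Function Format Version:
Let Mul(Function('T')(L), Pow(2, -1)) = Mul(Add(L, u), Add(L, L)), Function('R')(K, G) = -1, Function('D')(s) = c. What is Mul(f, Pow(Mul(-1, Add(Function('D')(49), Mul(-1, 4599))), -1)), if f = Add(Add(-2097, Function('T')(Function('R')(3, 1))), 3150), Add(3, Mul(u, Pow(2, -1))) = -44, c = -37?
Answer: Rational(1433, 4636) ≈ 0.30910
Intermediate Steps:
Function('D')(s) = -37
u = -94 (u = Add(-6, Mul(2, -44)) = Add(-6, -88) = -94)
Function('T')(L) = Mul(4, L, Add(-94, L)) (Function('T')(L) = Mul(2, Mul(Add(L, -94), Add(L, L))) = Mul(2, Mul(Add(-94, L), Mul(2, L))) = Mul(2, Mul(2, L, Add(-94, L))) = Mul(4, L, Add(-94, L)))
f = 1433 (f = Add(Add(-2097, Mul(4, -1, Add(-94, -1))), 3150) = Add(Add(-2097, Mul(4, -1, -95)), 3150) = Add(Add(-2097, 380), 3150) = Add(-1717, 3150) = 1433)
Mul(f, Pow(Mul(-1, Add(Function('D')(49), Mul(-1, 4599))), -1)) = Mul(1433, Pow(Mul(-1, Add(-37, Mul(-1, 4599))), -1)) = Mul(1433, Pow(Mul(-1, Add(-37, -4599)), -1)) = Mul(1433, Pow(Mul(-1, -4636), -1)) = Mul(1433, Pow(4636, -1)) = Mul(1433, Rational(1, 4636)) = Rational(1433, 4636)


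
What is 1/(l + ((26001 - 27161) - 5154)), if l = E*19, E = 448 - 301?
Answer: -1/3521 ≈ -0.00028401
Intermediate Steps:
E = 147
l = 2793 (l = 147*19 = 2793)
1/(l + ((26001 - 27161) - 5154)) = 1/(2793 + ((26001 - 27161) - 5154)) = 1/(2793 + (-1160 - 5154)) = 1/(2793 - 6314) = 1/(-3521) = -1/3521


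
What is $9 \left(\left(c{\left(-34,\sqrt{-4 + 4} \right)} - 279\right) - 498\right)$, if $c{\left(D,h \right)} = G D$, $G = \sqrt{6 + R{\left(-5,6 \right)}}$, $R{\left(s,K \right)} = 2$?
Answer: $-6993 - 612 \sqrt{2} \approx -7858.5$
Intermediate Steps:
$G = 2 \sqrt{2}$ ($G = \sqrt{6 + 2} = \sqrt{8} = 2 \sqrt{2} \approx 2.8284$)
$c{\left(D,h \right)} = 2 D \sqrt{2}$ ($c{\left(D,h \right)} = 2 \sqrt{2} D = 2 D \sqrt{2}$)
$9 \left(\left(c{\left(-34,\sqrt{-4 + 4} \right)} - 279\right) - 498\right) = 9 \left(\left(2 \left(-34\right) \sqrt{2} - 279\right) - 498\right) = 9 \left(\left(- 68 \sqrt{2} - 279\right) - 498\right) = 9 \left(\left(-279 - 68 \sqrt{2}\right) - 498\right) = 9 \left(-777 - 68 \sqrt{2}\right) = -6993 - 612 \sqrt{2}$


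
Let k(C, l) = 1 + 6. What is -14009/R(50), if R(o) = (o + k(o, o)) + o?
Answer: -14009/107 ≈ -130.93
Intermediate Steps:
k(C, l) = 7
R(o) = 7 + 2*o (R(o) = (o + 7) + o = (7 + o) + o = 7 + 2*o)
-14009/R(50) = -14009/(7 + 2*50) = -14009/(7 + 100) = -14009/107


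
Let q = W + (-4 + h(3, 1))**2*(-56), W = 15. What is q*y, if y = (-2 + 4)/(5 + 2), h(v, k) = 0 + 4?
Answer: 30/7 ≈ 4.2857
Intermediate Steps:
h(v, k) = 4
y = 2/7 ≈ 0.28571
q = 15 (q = 15 + (-4 + 4)**2*(-56) = 15 + 0**2*(-56) = 15 + 0*(-56) = 15 + 0 = 15)
q*y = 15*(2/7) = 30/7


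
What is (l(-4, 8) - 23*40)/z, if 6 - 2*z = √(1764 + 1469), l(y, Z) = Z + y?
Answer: 10992/3197 + 1832*√3233/3197 ≈ 36.021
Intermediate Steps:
z = 3 - √3233/2 (z = 3 - √(1764 + 1469)/2 = 3 - √3233/2 ≈ -25.430)
(l(-4, 8) - 23*40)/z = ((8 - 4) - 23*40)/(3 - √3233/2) = (4 - 920)/(3 - √3233/2) = -916/(3 - √3233/2)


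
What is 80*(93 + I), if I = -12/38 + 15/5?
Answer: 145440/19 ≈ 7654.7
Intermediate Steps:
I = 51/19 (I = -12*1/38 + 15*(⅕) = -6/19 + 3 = 51/19 ≈ 2.6842)
80*(93 + I) = 80*(93 + 51/19) = 80*(1818/19) = 145440/19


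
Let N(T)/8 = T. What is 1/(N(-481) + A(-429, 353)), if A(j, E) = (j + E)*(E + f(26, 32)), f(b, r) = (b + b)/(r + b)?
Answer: -29/891580 ≈ -3.2526e-5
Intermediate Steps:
N(T) = 8*T
f(b, r) = 2*b/(b + r) (f(b, r) = (2*b)/(b + r) = 2*b/(b + r))
A(j, E) = (26/29 + E)*(E + j) (A(j, E) = (j + E)*(E + 2*26/(26 + 32)) = (E + j)*(E + 2*26/58) = (E + j)*(E + 2*26*(1/58)) = (E + j)*(E + 26/29) = (E + j)*(26/29 + E) = (26/29 + E)*(E + j))
1/(N(-481) + A(-429, 353)) = 1/(8*(-481) + (353² + (26/29)*353 + (26/29)*(-429) + 353*(-429))) = 1/(-3848 + (124609 + 9178/29 - 11154/29 - 151437)) = 1/(-3848 - 779988/29) = 1/(-891580/29) = -29/891580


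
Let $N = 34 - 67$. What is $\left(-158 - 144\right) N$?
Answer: $9966$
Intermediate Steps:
$N = -33$
$\left(-158 - 144\right) N = \left(-158 - 144\right) \left(-33\right) = \left(-302\right) \left(-33\right) = 9966$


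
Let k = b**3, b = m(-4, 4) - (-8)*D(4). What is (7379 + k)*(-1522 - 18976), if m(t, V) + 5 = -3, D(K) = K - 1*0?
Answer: -434619094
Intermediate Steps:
D(K) = K (D(K) = K + 0 = K)
m(t, V) = -8 (m(t, V) = -5 - 3 = -8)
b = 24 (b = -8 - (-8)*4 = -8 - 1*(-32) = -8 + 32 = 24)
k = 13824 (k = 24**3 = 13824)
(7379 + k)*(-1522 - 18976) = (7379 + 13824)*(-1522 - 18976) = 21203*(-20498) = -434619094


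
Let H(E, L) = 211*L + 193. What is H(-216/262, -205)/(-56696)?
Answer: 21531/28348 ≈ 0.75952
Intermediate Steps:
H(E, L) = 193 + 211*L
H(-216/262, -205)/(-56696) = (193 + 211*(-205))/(-56696) = (193 - 43255)*(-1/56696) = -43062*(-1/56696) = 21531/28348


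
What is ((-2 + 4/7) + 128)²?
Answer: 784996/49 ≈ 16020.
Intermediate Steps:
((-2 + 4/7) + 128)² = (-10/7 + 128)² = (886/7)² = 784996/49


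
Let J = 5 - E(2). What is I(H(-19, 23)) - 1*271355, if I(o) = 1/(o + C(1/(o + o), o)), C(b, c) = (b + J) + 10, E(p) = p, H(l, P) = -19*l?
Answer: -73273718573/270029 ≈ -2.7136e+5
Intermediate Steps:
J = 3 (J = 5 - 1*2 = 5 - 2 = 3)
C(b, c) = 13 + b (C(b, c) = (b + 3) + 10 = (3 + b) + 10 = 13 + b)
I(o) = 1/(13 + o + 1/(2*o)) (I(o) = 1/(o + (13 + 1/(o + o))) = 1/(o + (13 + 1/(2*o))) = 1/(13 + o + 1/(2*o)))
I(H(-19, 23)) - 1*271355 = 2*(-19*(-19))/(1 + 2*(-19*(-19))*(13 - 19*(-19))) - 1*271355 = 2*361/(1 + 2*361*(13 + 361)) - 271355 = 2*361/(1 + 2*361*374) - 271355 = 2*361/(1 + 270028) - 271355 = 2*361/270029 - 271355 = 2*361*(1/270029) - 271355 = 722/270029 - 271355 = -73273718573/270029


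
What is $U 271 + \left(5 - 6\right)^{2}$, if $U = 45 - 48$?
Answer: $-812$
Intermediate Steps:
$U = -3$
$U 271 + \left(5 - 6\right)^{2} = \left(-3\right) 271 + \left(5 - 6\right)^{2} = -813 + \left(-1\right)^{2} = -813 + 1 = -812$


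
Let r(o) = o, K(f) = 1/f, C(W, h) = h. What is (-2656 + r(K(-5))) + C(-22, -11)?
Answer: -13336/5 ≈ -2667.2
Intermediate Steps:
(-2656 + r(K(-5))) + C(-22, -11) = (-2656 + 1/(-5)) - 11 = (-2656 - ⅕) - 11 = -13281/5 - 11 = -13336/5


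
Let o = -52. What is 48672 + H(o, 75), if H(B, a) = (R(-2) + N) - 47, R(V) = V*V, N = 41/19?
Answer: 923992/19 ≈ 48631.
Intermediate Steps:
N = 41/19 (N = 41*(1/19) = 41/19 ≈ 2.1579)
R(V) = V²
H(B, a) = -776/19 (H(B, a) = ((-2)² + 41/19) - 47 = (4 + 41/19) - 47 = 117/19 - 47 = -776/19)
48672 + H(o, 75) = 48672 - 776/19 = 923992/19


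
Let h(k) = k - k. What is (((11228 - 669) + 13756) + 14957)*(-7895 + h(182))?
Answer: -310052440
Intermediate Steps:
h(k) = 0
(((11228 - 669) + 13756) + 14957)*(-7895 + h(182)) = (((11228 - 669) + 13756) + 14957)*(-7895 + 0) = ((10559 + 13756) + 14957)*(-7895) = (24315 + 14957)*(-7895) = 39272*(-7895) = -310052440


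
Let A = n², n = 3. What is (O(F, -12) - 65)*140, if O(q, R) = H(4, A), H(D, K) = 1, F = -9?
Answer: -8960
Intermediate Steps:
A = 9 (A = 3² = 9)
O(q, R) = 1
(O(F, -12) - 65)*140 = (1 - 65)*140 = -64*140 = -8960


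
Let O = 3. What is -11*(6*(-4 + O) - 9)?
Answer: 165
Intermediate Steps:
-11*(6*(-4 + O) - 9) = -11*(6*(-4 + 3) - 9) = -11*(6*(-1) - 9) = -11*(-6 - 9) = -11*(-15) = 165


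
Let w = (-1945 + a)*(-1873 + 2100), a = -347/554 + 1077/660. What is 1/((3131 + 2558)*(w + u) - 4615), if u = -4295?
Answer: -60940/154477978806681 ≈ -3.9449e-10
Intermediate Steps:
a = 61273/60940 (a = -347*1/554 + 1077*(1/660) = -347/554 + 359/220 = 61273/60940 ≈ 1.0055)
w = -26892015129/60940 (w = (-1945 + 61273/60940)*(-1873 + 2100) = -118467027/60940*227 = -26892015129/60940 ≈ -4.4129e+5)
1/((3131 + 2558)*(w + u) - 4615) = 1/((3131 + 2558)*(-26892015129/60940 - 4295) - 4615) = 1/(5689*(-27153752429/60940) - 4615) = 1/(-154477697568581/60940 - 4615) = 1/(-154477978806681/60940) = -60940/154477978806681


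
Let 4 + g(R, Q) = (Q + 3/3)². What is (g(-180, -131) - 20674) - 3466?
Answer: -7244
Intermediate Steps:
g(R, Q) = -4 + (1 + Q)² (g(R, Q) = -4 + (Q + 3/3)² = -4 + (Q + 3*(⅓))² = -4 + (Q + 1)² = -4 + (1 + Q)²)
(g(-180, -131) - 20674) - 3466 = ((-4 + (1 - 131)²) - 20674) - 3466 = ((-4 + (-130)²) - 20674) - 3466 = ((-4 + 16900) - 20674) - 3466 = (16896 - 20674) - 3466 = -3778 - 3466 = -7244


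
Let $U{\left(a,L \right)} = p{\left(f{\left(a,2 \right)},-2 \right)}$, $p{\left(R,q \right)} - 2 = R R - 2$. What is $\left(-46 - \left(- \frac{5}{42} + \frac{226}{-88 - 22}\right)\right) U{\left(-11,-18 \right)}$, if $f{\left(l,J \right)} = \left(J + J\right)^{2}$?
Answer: $- \frac{12958592}{1155} \approx -11220.0$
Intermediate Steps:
$f{\left(l,J \right)} = 4 J^{2}$ ($f{\left(l,J \right)} = \left(2 J\right)^{2} = 4 J^{2}$)
$p{\left(R,q \right)} = R^{2}$ ($p{\left(R,q \right)} = 2 + \left(R R - 2\right) = 2 + \left(R^{2} - 2\right) = 2 + \left(-2 + R^{2}\right) = R^{2}$)
$U{\left(a,L \right)} = 256$ ($U{\left(a,L \right)} = \left(4 \cdot 2^{2}\right)^{2} = \left(4 \cdot 4\right)^{2} = 16^{2} = 256$)
$\left(-46 - \left(- \frac{5}{42} + \frac{226}{-88 - 22}\right)\right) U{\left(-11,-18 \right)} = \left(-46 - \left(- \frac{5}{42} + \frac{226}{-88 - 22}\right)\right) 256 = \left(-46 - \left(- \frac{5}{42} + \frac{226}{-110}\right)\right) 256 = \left(-46 + \left(\left(-226\right) \left(- \frac{1}{110}\right) + \frac{5}{42}\right)\right) 256 = \left(-46 + \left(\frac{113}{55} + \frac{5}{42}\right)\right) 256 = \left(-46 + \frac{5021}{2310}\right) 256 = \left(- \frac{101239}{2310}\right) 256 = - \frac{12958592}{1155}$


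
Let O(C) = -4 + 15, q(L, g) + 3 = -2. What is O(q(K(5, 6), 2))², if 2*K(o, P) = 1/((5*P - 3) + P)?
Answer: 121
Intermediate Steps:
K(o, P) = 1/(2*(-3 + 6*P)) (K(o, P) = 1/(2*((5*P - 3) + P)) = 1/(2*((-3 + 5*P) + P)) = 1/(2*(-3 + 6*P)))
q(L, g) = -5 (q(L, g) = -3 - 2 = -5)
O(C) = 11
O(q(K(5, 6), 2))² = 11² = 121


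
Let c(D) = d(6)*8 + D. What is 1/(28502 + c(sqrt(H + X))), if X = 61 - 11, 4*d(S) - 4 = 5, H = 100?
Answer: 2852/81339025 - sqrt(6)/162678050 ≈ 3.5048e-5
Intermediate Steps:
d(S) = 9/4 (d(S) = 1 + (1/4)*5 = 1 + 5/4 = 9/4)
X = 50
c(D) = 18 + D (c(D) = (9/4)*8 + D = 18 + D)
1/(28502 + c(sqrt(H + X))) = 1/(28502 + (18 + sqrt(100 + 50))) = 1/(28502 + (18 + sqrt(150))) = 1/(28502 + (18 + 5*sqrt(6))) = 1/(28520 + 5*sqrt(6))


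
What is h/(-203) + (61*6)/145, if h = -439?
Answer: 4757/1015 ≈ 4.6867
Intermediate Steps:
h/(-203) + (61*6)/145 = -439/(-203) + (61*6)/145 = -439*(-1/203) + 366*(1/145) = 439/203 + 366/145 = 4757/1015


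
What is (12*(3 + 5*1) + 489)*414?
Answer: 242190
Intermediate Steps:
(12*(3 + 5*1) + 489)*414 = (12*(3 + 5) + 489)*414 = (12*8 + 489)*414 = (96 + 489)*414 = 585*414 = 242190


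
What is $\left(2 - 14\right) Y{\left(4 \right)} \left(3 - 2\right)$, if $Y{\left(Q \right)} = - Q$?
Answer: $48$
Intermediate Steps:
$\left(2 - 14\right) Y{\left(4 \right)} \left(3 - 2\right) = \left(2 - 14\right) \left(-1\right) 4 \left(3 - 2\right) = - 12 \left(\left(-4\right) 1\right) = \left(-12\right) \left(-4\right) = 48$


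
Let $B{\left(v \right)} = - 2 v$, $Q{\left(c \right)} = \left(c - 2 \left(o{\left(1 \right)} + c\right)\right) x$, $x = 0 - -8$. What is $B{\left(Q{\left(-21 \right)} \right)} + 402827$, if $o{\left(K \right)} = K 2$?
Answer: $402555$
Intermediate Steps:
$o{\left(K \right)} = 2 K$
$x = 8$ ($x = 0 + 8 = 8$)
$Q{\left(c \right)} = -32 - 8 c$ ($Q{\left(c \right)} = \left(c - 2 \left(2 \cdot 1 + c\right)\right) 8 = \left(c - 2 \left(2 + c\right)\right) 8 = \left(c - \left(4 + 2 c\right)\right) 8 = \left(-4 - c\right) 8 = -32 - 8 c$)
$B{\left(Q{\left(-21 \right)} \right)} + 402827 = - 2 \left(-32 - -168\right) + 402827 = - 2 \left(-32 + 168\right) + 402827 = \left(-2\right) 136 + 402827 = -272 + 402827 = 402555$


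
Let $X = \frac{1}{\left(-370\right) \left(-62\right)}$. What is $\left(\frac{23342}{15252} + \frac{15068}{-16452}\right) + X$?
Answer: $\frac{76693633}{124788420} \approx 0.61459$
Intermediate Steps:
$X = \frac{1}{22940} \approx 4.3592 \cdot 10^{-5}$
$\left(\frac{23342}{15252} + \frac{15068}{-16452}\right) + X = \left(\frac{23342}{15252} + \frac{15068}{-16452}\right) + \frac{1}{22940} = \left(23342 \cdot \frac{1}{15252} + 15068 \left(- \frac{1}{16452}\right)\right) + \frac{1}{22940} = \left(\frac{11671}{7626} - \frac{3767}{4113}\right) + \frac{1}{22940} = \frac{6425227}{10455246} + \frac{1}{22940} = \frac{76693633}{124788420}$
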